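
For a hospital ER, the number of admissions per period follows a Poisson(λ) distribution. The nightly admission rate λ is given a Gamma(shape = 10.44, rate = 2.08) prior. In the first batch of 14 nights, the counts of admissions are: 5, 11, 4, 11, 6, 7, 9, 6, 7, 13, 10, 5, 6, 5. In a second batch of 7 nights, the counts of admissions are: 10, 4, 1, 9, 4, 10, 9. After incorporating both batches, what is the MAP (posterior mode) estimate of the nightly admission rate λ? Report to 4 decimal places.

With a Gamma(shape α, rate β) prior, the Poisson likelihood is conjugate: the posterior is Gamma(α + ΣXᵢ, β + n).
Batch 1: sum of counts S = 105 over n = 14 nights.
After batch 1: Gamma(α+S, β+n) = Gamma(10.44+105, 2.08+14) = Gamma(115.44, 16.08).
Batch 2: sum of counts S = 47 over n = 7 nights.
After batch 2: Gamma(α+S, β+n) = Gamma(115.44+47, 16.08+7) = Gamma(162.44, 23.08).
Mode of Gamma(α,β) for α≥1 is (α−1)/β = 161.44/23.08 = 6.9948.

6.9948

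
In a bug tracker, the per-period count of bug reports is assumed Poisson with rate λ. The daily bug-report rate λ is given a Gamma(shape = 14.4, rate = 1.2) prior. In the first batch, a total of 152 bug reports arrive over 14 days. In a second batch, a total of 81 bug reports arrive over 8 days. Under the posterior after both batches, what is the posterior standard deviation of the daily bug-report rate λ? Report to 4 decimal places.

0.6780

With a Gamma(shape α, rate β) prior, the Poisson likelihood is conjugate: the posterior is Gamma(α + ΣXᵢ, β + n).
After batch 1: Gamma(α+S, β+n) = Gamma(14.4+152, 1.2+14) = Gamma(166.4, 15.2).
After batch 2: Gamma(α+S, β+n) = Gamma(166.4+81, 15.2+8) = Gamma(247.4, 23.2).
SD = √α/β = √247.4/23.2 = 0.6780.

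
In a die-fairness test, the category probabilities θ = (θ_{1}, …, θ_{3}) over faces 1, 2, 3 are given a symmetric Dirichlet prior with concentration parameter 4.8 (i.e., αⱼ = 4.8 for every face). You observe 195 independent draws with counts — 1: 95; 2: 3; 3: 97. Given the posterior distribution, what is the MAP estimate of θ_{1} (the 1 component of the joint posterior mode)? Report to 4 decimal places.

The Dirichlet prior is conjugate to the Multinomial likelihood: each posterior αⱼ = prior αⱼ + observed count nⱼ.
Posterior concentration: (99.8, 7.8, 101.8), total = 209.4.
Joint mode component: (α_{1}−1)/(Σα−K) = 98.8/206.4 = 0.4787.

0.4787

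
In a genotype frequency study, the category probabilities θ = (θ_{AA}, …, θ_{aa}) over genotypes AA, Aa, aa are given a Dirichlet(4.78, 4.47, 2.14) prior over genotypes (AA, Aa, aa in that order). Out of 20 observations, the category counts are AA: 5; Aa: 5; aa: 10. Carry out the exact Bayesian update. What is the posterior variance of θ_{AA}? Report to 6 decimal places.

The Dirichlet prior is conjugate to the Multinomial likelihood: each posterior αⱼ = prior αⱼ + observed count nⱼ.
Posterior concentration: (9.78, 9.47, 12.14), total = 31.39.
Var[θ_j] = α_j(Σα−α_j)/((Σα)²(Σα+1)) = 9.78·21.61/(31.39²·32.39) = 0.006622.

0.006622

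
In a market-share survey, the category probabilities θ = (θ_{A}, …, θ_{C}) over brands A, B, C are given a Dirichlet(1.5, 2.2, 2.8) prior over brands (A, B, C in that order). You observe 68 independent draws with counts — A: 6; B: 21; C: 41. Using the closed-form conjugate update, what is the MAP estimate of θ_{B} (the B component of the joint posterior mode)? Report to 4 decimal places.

0.3105

The Dirichlet prior is conjugate to the Multinomial likelihood: each posterior αⱼ = prior αⱼ + observed count nⱼ.
Posterior concentration: (7.5, 23.2, 43.8), total = 74.5.
Joint mode component: (α_{B}−1)/(Σα−K) = 22.2/71.5 = 0.3105.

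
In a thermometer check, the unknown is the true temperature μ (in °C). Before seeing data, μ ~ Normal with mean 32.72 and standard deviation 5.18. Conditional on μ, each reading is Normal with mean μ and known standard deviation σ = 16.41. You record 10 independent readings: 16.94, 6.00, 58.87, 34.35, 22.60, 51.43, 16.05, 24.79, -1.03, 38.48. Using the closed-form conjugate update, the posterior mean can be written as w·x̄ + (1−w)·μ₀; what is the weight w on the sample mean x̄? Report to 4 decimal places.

0.4991

For Normal data with known variance σ², a Normal(μ₀, σ₀²) prior on μ is conjugate. Posterior precision = 1/σ₀² + n/σ²; posterior mean is the precision-weighted average of μ₀ and x̄.
σ₀² = 5.18² = 26.8324, σ² = 16.41² = 269.2881. Prior precision 1/σ₀² = 1/26.8324; data precision n/σ² = 10/269.2881.
w = (n/σ²)/(1/σ₀² + n/σ²) = n·σ₀²/(σ² + n·σ₀²) = 10·26.8324/(269.2881 + 10·26.8324) = 268.324/537.6121 = 0.4991.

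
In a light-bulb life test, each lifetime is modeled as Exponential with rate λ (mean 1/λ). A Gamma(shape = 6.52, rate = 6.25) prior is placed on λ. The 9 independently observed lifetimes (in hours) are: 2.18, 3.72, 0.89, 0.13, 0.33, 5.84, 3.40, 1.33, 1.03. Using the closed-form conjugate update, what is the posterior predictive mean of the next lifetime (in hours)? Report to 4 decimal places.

With a Gamma(shape α, rate β) prior on the exponential rate λ, the posterior after n observations with total T = Σxᵢ is Gamma(α+n, β+T).
Sum of observations T = 18.85 hours; n = 9.
Posterior: Gamma(6.52+9, 6.25+18.85) = Gamma(15.52, 25.10).
The predictive distribution for the next observation is Lomax; its mean is β/(α−1) = 25.10/14.52 = 1.7287.

1.7287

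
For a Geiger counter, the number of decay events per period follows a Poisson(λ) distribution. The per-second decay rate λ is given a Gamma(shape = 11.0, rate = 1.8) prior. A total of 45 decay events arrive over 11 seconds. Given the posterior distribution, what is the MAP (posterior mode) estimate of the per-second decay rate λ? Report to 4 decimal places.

With a Gamma(shape α, rate β) prior, the Poisson likelihood is conjugate: the posterior is Gamma(α + ΣXᵢ, β + n).
Posterior: Gamma(α+S, β+n) = Gamma(11.0+45, 1.8+11) = Gamma(56.0, 12.8).
Mode of Gamma(α,β) for α≥1 is (α−1)/β = 55.0/12.8 = 4.2969.

4.2969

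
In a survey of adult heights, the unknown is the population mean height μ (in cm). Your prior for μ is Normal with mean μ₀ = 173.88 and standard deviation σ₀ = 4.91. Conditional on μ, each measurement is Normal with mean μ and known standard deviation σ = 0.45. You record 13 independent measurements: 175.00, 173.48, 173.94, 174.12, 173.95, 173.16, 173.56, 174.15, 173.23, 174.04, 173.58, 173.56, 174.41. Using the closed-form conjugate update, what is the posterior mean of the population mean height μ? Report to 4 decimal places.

For Normal data with known variance σ², a Normal(μ₀, σ₀²) prior on μ is conjugate. Posterior precision = 1/σ₀² + n/σ²; posterior mean is the precision-weighted average of μ₀ and x̄.
Σxᵢ = 175.00 + 173.48 + 173.94 + 174.12 + 173.95 + 173.16 + 173.56 + 174.15 + 173.23 + 174.04 + 173.58 + 173.56 + 174.41 = 2260.18, so n·x̄ = 2260.18.
σ₀² = 4.91² = 24.1081, σ² = 0.45² = 0.2025; σ² + n·σ₀² = 0.2025 + 13·24.1081 = 313.6078.
Posterior mean = (μ₀/σ₀² + n·x̄/σ²)/(1/σ₀² + n/σ²) = (σ²·μ₀ + σ₀²·n·x̄)/(σ² + n·σ₀²) = (0.2025·173.88 + 24.1081·2260.18)/313.6078 = 54523.856158/313.6078 = 173.8600.

173.8600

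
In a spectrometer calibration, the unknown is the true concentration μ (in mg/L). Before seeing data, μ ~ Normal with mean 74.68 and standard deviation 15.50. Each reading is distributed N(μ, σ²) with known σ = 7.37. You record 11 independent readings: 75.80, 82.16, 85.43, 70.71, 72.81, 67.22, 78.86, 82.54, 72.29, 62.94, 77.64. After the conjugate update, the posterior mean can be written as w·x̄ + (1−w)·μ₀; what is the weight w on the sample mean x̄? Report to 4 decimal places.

For Normal data with known variance σ², a Normal(μ₀, σ₀²) prior on μ is conjugate. Posterior precision = 1/σ₀² + n/σ²; posterior mean is the precision-weighted average of μ₀ and x̄.
σ₀² = 15.50² = 240.25, σ² = 7.37² = 54.3169. Prior precision 1/σ₀² = 1/240.25; data precision n/σ² = 11/54.3169.
w = (n/σ²)/(1/σ₀² + n/σ²) = n·σ₀²/(σ² + n·σ₀²) = 11·240.25/(54.3169 + 11·240.25) = 2642.75/2697.0669 = 0.9799.

0.9799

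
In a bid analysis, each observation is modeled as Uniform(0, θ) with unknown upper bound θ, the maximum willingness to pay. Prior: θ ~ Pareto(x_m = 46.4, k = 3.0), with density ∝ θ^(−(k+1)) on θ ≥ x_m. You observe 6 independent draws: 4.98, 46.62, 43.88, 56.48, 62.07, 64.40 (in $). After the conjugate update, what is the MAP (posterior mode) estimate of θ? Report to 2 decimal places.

A Pareto(scale x_m, shape k) prior on the upper bound θ of Uniform(0, θ) is conjugate: posterior is Pareto(max(x_m, max xᵢ), k + n).
Sample maximum = 64.40; prior scale x_m = 46.4 → posterior scale = max = 64.40.
Posterior shape = 3.0 + 6 = 9.0.
The Pareto density is decreasing on [x_m, ∞), so the mode is x_m = 64.40.

64.40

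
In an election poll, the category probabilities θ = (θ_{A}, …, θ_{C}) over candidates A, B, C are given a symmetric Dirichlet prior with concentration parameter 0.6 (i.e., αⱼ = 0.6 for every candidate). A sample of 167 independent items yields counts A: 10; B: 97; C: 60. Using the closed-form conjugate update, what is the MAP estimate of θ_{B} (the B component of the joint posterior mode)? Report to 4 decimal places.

The Dirichlet prior is conjugate to the Multinomial likelihood: each posterior αⱼ = prior αⱼ + observed count nⱼ.
Posterior concentration: (10.6, 97.6, 60.6), total = 168.8.
Joint mode component: (α_{B}−1)/(Σα−K) = 96.6/165.8 = 0.5826.

0.5826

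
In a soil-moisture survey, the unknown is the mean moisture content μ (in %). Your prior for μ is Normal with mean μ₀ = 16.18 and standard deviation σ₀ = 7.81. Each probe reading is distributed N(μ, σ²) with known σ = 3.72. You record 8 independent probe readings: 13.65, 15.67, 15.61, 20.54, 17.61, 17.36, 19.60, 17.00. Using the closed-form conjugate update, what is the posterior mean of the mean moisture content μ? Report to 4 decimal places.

17.1038

For Normal data with known variance σ², a Normal(μ₀, σ₀²) prior on μ is conjugate. Posterior precision = 1/σ₀² + n/σ²; posterior mean is the precision-weighted average of μ₀ and x̄.
Σxᵢ = 13.65 + 15.67 + 15.61 + 20.54 + 17.61 + 17.36 + 19.60 + 17.00 = 137.04, so n·x̄ = 137.04.
σ₀² = 7.81² = 60.9961, σ² = 3.72² = 13.8384; σ² + n·σ₀² = 13.8384 + 8·60.9961 = 501.8072.
Posterior mean = (μ₀/σ₀² + n·x̄/σ²)/(1/σ₀² + n/σ²) = (σ²·μ₀ + σ₀²·n·x̄)/(σ² + n·σ₀²) = (13.8384·16.18 + 60.9961·137.04)/501.8072 = 8582.810856/501.8072 = 17.1038.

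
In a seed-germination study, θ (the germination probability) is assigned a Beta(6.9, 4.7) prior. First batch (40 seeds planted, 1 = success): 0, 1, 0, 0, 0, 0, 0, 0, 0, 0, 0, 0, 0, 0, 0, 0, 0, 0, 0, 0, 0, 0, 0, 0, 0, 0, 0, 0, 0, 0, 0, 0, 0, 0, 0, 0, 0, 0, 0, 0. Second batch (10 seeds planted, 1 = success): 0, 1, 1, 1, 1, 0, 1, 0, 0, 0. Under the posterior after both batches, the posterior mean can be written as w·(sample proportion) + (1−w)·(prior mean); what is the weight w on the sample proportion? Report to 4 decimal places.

The Beta prior is conjugate to a Binomial/Bernoulli likelihood; the update adds successes to α and failures to β.
Total number of seeds planted: n = 40 + 10 = 50.
Posterior mean = (α₀+k)/(α₀+β₀+n) = [n/(α₀+β₀+n)]·(k/n) + [(α₀+β₀)/(α₀+β₀+n)]·α₀/(α₀+β₀), so only n and the prior enter the weight.
The weight on the data is w = n/(α₀+β₀+n) = 50/(6.9+4.7+50) = 50/61.6 = 0.8117.

0.8117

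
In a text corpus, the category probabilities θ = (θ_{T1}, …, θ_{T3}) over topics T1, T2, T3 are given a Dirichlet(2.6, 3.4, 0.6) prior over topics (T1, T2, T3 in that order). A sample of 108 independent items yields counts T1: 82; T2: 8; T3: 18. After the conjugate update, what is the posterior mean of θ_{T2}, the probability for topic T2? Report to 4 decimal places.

0.0995

The Dirichlet prior is conjugate to the Multinomial likelihood: each posterior αⱼ = prior αⱼ + observed count nⱼ.
Posterior concentration: (84.6, 11.4, 18.6), total = 114.6.
E[θ_{T2}|data] = α_{T2}/Σα = 11.4/114.6 = 0.0995.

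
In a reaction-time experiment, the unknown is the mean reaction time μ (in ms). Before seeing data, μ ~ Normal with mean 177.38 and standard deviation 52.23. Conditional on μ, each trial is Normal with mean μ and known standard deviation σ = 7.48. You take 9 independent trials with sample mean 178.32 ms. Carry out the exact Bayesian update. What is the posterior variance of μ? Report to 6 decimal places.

For Normal data with known variance σ², a Normal(μ₀, σ₀²) prior on μ is conjugate. Posterior precision = 1/σ₀² + n/σ²; posterior mean is the precision-weighted average of μ₀ and x̄.
σ₀² = 52.23² = 2727.9729, σ² = 7.48² = 55.9504; σ² + n·σ₀² = 55.9504 + 9·2727.9729 = 24607.7065.
Posterior precision = 1/σ₀² + n/σ² = 1/2727.9729 + 9/55.9504 = (σ² + n·σ₀²)/(σ₀²σ²) = 24607.7065/(2727.9729·55.9504); posterior variance σₙ² = σ₀²σ²/(σ² + n·σ₀²) = 2727.9729·55.9504/24607.7065 = 6.202576.

6.202576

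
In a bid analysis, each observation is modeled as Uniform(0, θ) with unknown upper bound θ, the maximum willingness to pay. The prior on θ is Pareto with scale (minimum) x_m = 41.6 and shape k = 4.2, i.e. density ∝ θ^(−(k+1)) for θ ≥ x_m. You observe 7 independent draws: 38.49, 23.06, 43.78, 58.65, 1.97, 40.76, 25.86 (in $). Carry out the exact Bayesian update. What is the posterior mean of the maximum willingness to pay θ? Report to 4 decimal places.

A Pareto(scale x_m, shape k) prior on the upper bound θ of Uniform(0, θ) is conjugate: posterior is Pareto(max(x_m, max xᵢ), k + n).
Sample maximum = 58.65; prior scale x_m = 41.6 → posterior scale = max = 58.65.
Posterior shape = 4.2 + 7 = 11.2.
E[θ|data] = k·x_m/(k−1) = 11.2·58.65/10.2 = 64.4000.

64.4000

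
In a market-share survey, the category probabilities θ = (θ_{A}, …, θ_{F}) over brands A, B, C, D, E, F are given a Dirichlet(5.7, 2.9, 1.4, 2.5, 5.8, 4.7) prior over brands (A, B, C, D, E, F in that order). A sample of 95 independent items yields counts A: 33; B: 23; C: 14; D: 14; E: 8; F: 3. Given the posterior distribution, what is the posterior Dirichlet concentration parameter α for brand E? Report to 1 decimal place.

13.8

The Dirichlet prior is conjugate to the Multinomial likelihood: each posterior αⱼ = prior αⱼ + observed count nⱼ.
Posterior concentration: (38.7, 25.9, 15.4, 16.5, 13.8, 7.7), total = 118.0.
α_{E} = 5.8 + 8 = 13.8.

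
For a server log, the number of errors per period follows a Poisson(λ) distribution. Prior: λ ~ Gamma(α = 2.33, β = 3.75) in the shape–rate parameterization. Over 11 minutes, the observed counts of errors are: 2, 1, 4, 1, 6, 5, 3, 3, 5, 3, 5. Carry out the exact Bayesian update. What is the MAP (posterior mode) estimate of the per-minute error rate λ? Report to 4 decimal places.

With a Gamma(shape α, rate β) prior, the Poisson likelihood is conjugate: the posterior is Gamma(α + ΣXᵢ, β + n).
Sum of counts S = 38 over n = 11 minutes.
Posterior: Gamma(α+S, β+n) = Gamma(2.33+38, 3.75+11) = Gamma(40.33, 14.75).
Mode of Gamma(α,β) for α≥1 is (α−1)/β = 39.33/14.75 = 2.6664.

2.6664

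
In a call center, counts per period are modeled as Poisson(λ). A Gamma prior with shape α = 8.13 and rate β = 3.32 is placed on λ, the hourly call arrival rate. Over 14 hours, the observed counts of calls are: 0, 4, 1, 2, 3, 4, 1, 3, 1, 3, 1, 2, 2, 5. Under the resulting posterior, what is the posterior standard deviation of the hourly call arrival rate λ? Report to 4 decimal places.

0.3658

With a Gamma(shape α, rate β) prior, the Poisson likelihood is conjugate: the posterior is Gamma(α + ΣXᵢ, β + n).
Sum of counts S = 32 over n = 14 hours.
Posterior: Gamma(α+S, β+n) = Gamma(8.13+32, 3.32+14) = Gamma(40.13, 17.32).
SD = √α/β = √40.13/17.32 = 0.3658.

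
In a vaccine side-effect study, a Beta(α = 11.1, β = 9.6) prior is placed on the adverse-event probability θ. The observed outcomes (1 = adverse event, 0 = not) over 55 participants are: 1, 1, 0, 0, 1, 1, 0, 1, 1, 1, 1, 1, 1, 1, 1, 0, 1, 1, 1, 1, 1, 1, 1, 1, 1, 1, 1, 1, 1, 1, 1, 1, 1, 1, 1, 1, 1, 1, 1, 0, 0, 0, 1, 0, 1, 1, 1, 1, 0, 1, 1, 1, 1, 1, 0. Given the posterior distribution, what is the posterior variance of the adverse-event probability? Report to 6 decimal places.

0.002502

The Beta prior is conjugate to a Binomial/Bernoulli likelihood; the update adds successes to α and failures to β.
Posterior: Beta(α+k, β+n−k) = Beta(11.1+45, 9.6+10) = Beta(56.1, 19.6).
Var = αβ/((α+β)²(α+β+1)) = 56.1·19.6/(75.7²·76.7) = 0.002502.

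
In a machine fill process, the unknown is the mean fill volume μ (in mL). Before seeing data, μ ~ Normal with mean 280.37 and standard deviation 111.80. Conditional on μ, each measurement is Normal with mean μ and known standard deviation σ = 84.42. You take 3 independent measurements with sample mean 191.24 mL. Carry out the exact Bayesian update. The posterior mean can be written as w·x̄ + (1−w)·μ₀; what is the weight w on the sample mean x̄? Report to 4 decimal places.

0.8403

For Normal data with known variance σ², a Normal(μ₀, σ₀²) prior on μ is conjugate. Posterior precision = 1/σ₀² + n/σ²; posterior mean is the precision-weighted average of μ₀ and x̄.
σ₀² = 111.80² = 12499.24, σ² = 84.42² = 7126.7364. Prior precision 1/σ₀² = 1/12499.24; data precision n/σ² = 3/7126.7364.
w = (n/σ²)/(1/σ₀² + n/σ²) = n·σ₀²/(σ² + n·σ₀²) = 3·12499.24/(7126.7364 + 3·12499.24) = 37497.72/44624.4564 = 0.8403.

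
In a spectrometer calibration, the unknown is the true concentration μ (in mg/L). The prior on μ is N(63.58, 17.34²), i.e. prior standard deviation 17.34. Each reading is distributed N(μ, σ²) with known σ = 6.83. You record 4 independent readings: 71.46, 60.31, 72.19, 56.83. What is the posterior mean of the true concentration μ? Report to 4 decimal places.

65.1371

For Normal data with known variance σ², a Normal(μ₀, σ₀²) prior on μ is conjugate. Posterior precision = 1/σ₀² + n/σ²; posterior mean is the precision-weighted average of μ₀ and x̄.
Σxᵢ = 71.46 + 60.31 + 72.19 + 56.83 = 260.79, so n·x̄ = 260.79.
σ₀² = 17.34² = 300.6756, σ² = 6.83² = 46.6489; σ² + n·σ₀² = 46.6489 + 4·300.6756 = 1249.3513.
Posterior mean = (μ₀/σ₀² + n·x̄/σ²)/(1/σ₀² + n/σ²) = (σ²·μ₀ + σ₀²·n·x̄)/(σ² + n·σ₀²) = (46.6489·63.58 + 300.6756·260.79)/1249.3513 = 81379.126786/1249.3513 = 65.1371.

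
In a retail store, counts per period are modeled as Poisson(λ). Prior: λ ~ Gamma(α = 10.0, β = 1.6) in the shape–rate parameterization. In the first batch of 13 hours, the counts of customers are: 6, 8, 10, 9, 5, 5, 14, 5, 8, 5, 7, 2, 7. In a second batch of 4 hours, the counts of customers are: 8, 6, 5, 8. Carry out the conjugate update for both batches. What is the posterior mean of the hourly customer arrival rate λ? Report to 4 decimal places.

6.8817

With a Gamma(shape α, rate β) prior, the Poisson likelihood is conjugate: the posterior is Gamma(α + ΣXᵢ, β + n).
Batch 1: sum of counts S = 91 over n = 13 hours.
After batch 1: Gamma(α+S, β+n) = Gamma(10.0+91, 1.6+13) = Gamma(101.0, 14.6).
Batch 2: sum of counts S = 27 over n = 4 hours.
After batch 2: Gamma(α+S, β+n) = Gamma(101.0+27, 14.6+4) = Gamma(128.0, 18.6).
Posterior mean = α/β = 128.0/18.6 = 6.8817.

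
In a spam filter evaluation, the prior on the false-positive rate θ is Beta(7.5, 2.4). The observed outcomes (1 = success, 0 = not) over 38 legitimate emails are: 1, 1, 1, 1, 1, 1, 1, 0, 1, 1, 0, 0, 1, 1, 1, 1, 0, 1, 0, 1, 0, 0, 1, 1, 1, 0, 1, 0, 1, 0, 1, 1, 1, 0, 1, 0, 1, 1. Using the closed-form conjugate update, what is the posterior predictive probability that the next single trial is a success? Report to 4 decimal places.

The Beta prior is conjugate to a Binomial/Bernoulli likelihood; the update adds successes to α and failures to β.
Posterior: Beta(α+k, β+n−k) = Beta(7.5+26, 2.4+12) = Beta(33.5, 14.4).
For a single future Bernoulli trial, P(success | data) = α/(α+β) = 0.6994.

0.6994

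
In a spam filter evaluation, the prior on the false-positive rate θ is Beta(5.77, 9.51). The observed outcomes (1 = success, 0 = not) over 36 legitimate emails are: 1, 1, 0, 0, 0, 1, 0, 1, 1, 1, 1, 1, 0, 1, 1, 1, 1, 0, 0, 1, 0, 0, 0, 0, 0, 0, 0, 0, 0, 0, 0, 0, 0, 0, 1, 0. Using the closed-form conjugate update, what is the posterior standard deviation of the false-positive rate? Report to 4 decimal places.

0.0673

The Beta prior is conjugate to a Binomial/Bernoulli likelihood; the update adds successes to α and failures to β.
Posterior: Beta(α+k, β+n−k) = Beta(5.77+14, 9.51+22) = Beta(19.77, 31.51).
Var = αβ/((α+β)²(α+β+1)) = 19.77·31.51/(51.28²·52.28) = 0.00453131; SD = √0.00453131 = 0.0673.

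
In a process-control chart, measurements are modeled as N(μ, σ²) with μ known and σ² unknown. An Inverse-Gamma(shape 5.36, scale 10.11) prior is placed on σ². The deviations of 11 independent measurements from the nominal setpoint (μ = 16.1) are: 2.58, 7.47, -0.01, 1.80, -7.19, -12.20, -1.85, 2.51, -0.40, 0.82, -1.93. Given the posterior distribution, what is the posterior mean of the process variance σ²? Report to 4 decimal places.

With known mean μ and an Inverse-Gamma(α, β) prior on σ², the Normal likelihood is conjugate: posterior is Inv-Gamma(α + n/2, β + Σ(xᵢ−μ)²/2).
Σ(xᵢ−μ)² = (2.58)² + (7.47)² + (-0.01)² + (1.80)² + (-7.19)² + (-12.20)² + (-1.85)² + (2.51)² + (-0.40)² + (0.82)² + (-1.93)² = 280.5134.
Posterior: Inv-Gamma(5.36 + 11/2, 10.11 + 280.5134/2) = Inv-Gamma(10.86, 150.36670).
E[σ²|data] = β/(α−1) = 150.36670/9.86 = 15.2502.

15.2502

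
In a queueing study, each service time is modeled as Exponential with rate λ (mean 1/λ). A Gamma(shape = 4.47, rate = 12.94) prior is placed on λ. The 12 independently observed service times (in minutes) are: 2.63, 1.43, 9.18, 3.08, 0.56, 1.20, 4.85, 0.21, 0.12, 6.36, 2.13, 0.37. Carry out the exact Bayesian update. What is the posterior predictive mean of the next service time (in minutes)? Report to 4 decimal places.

With a Gamma(shape α, rate β) prior on the exponential rate λ, the posterior after n observations with total T = Σxᵢ is Gamma(α+n, β+T).
Sum of observations T = 32.12 minutes; n = 12.
Posterior: Gamma(4.47+12, 12.94+32.12) = Gamma(16.47, 45.06).
The predictive distribution for the next observation is Lomax; its mean is β/(α−1) = 45.06/15.47 = 2.9127.

2.9127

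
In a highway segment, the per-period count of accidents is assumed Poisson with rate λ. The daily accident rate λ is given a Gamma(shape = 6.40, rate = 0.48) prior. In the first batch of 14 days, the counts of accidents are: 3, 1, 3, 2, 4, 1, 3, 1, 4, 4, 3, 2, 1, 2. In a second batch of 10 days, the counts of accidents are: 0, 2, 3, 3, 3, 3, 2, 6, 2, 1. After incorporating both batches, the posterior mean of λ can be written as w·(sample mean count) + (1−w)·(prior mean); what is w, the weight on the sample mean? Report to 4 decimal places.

0.9804

With a Gamma(shape α, rate β) prior, the Poisson likelihood is conjugate: the posterior is Gamma(α + ΣXᵢ, β + n).
Total number of days: n = 14 + 10 = 24.
Posterior mean = (α₀+S)/(β₀+n) = [n/(β₀+n)]·(S/n) + [β₀/(β₀+n)]·(α₀/β₀), so only n and β₀ enter the weight.
Weight on data w = n/(β₀+n) = 24/(0.48+24) = 24/24.48 = 0.9804.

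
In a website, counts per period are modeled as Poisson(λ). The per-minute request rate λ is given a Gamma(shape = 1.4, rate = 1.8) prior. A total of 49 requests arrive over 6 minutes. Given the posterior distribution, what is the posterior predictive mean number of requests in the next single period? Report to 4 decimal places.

6.4615

With a Gamma(shape α, rate β) prior, the Poisson likelihood is conjugate: the posterior is Gamma(α + ΣXᵢ, β + n).
Posterior: Gamma(α+S, β+n) = Gamma(1.4+49, 1.8+6) = Gamma(50.4, 7.8).
The predictive distribution for one future period is NegBinom with mean α/β = 6.4615.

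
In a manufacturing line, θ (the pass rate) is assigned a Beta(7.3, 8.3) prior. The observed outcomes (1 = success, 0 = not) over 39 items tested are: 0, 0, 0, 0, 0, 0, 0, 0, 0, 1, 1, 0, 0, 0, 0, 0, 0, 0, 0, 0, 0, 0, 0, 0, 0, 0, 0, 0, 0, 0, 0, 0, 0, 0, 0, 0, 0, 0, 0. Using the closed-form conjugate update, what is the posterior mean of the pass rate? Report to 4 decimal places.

The Beta prior is conjugate to a Binomial/Bernoulli likelihood; the update adds successes to α and failures to β.
Posterior: Beta(α+k, β+n−k) = Beta(7.3+2, 8.3+37) = Beta(9.3, 45.3).
Posterior mean = α/(α+β) = 9.3/54.6 = 0.1703.

0.1703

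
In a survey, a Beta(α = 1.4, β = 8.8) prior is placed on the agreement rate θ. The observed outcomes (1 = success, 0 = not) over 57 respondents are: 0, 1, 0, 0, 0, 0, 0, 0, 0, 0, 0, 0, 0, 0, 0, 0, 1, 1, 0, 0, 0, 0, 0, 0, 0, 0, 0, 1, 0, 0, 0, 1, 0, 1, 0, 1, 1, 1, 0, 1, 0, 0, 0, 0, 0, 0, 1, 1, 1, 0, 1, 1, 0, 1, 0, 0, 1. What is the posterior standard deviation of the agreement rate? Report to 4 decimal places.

The Beta prior is conjugate to a Binomial/Bernoulli likelihood; the update adds successes to α and failures to β.
Posterior: Beta(α+k, β+n−k) = Beta(1.4+17, 8.8+40) = Beta(18.4, 48.8).
Var = αβ/((α+β)²(α+β+1)) = 18.4·48.8/(67.2²·68.2) = 0.00291551; SD = √0.00291551 = 0.0540.

0.0540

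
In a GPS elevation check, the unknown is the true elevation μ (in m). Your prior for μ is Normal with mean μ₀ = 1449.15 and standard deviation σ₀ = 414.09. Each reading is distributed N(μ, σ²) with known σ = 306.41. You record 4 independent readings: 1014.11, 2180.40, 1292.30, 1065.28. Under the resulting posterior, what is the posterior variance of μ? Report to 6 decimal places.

For Normal data with known variance σ², a Normal(μ₀, σ₀²) prior on μ is conjugate. Posterior precision = 1/σ₀² + n/σ²; posterior mean is the precision-weighted average of μ₀ and x̄.
σ₀² = 414.09² = 171470.5281, σ² = 306.41² = 93887.0881; σ² + n·σ₀² = 93887.0881 + 4·171470.5281 = 779769.2005.
Posterior precision = 1/σ₀² + n/σ² = 1/171470.5281 + 4/93887.0881 = (σ² + n·σ₀²)/(σ₀²σ²) = 779769.2005/(171470.5281·93887.0881); posterior variance σₙ² = σ₀²σ²/(σ² + n·σ₀²) = 171470.5281·93887.0881/779769.2005 = 20645.684092.

20645.684092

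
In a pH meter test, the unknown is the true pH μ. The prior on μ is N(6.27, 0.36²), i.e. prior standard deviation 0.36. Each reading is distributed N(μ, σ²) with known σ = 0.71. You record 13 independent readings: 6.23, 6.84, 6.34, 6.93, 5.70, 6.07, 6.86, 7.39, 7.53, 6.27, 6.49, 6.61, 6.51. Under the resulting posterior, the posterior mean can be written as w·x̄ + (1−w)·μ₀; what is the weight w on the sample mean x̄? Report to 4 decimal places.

0.7697

For Normal data with known variance σ², a Normal(μ₀, σ₀²) prior on μ is conjugate. Posterior precision = 1/σ₀² + n/σ²; posterior mean is the precision-weighted average of μ₀ and x̄.
σ₀² = 0.36² = 0.1296, σ² = 0.71² = 0.5041. Prior precision 1/σ₀² = 1/0.1296; data precision n/σ² = 13/0.5041.
w = (n/σ²)/(1/σ₀² + n/σ²) = n·σ₀²/(σ² + n·σ₀²) = 13·0.1296/(0.5041 + 13·0.1296) = 1.6848/2.1889 = 0.7697.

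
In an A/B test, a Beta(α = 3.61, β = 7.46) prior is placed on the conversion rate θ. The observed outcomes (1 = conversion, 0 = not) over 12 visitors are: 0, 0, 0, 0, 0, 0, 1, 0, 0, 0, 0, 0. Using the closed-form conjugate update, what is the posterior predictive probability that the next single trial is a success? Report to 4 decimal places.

0.1998

The Beta prior is conjugate to a Binomial/Bernoulli likelihood; the update adds successes to α and failures to β.
Posterior: Beta(α+k, β+n−k) = Beta(3.61+1, 7.46+11) = Beta(4.61, 18.46).
For a single future Bernoulli trial, P(success | data) = α/(α+β) = 0.1998.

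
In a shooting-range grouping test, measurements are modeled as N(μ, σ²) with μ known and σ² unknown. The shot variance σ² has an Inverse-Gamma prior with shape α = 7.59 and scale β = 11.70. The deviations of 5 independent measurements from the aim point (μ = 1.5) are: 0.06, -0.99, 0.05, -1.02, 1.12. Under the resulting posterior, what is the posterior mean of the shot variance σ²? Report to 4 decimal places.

1.4676

With known mean μ and an Inverse-Gamma(α, β) prior on σ², the Normal likelihood is conjugate: posterior is Inv-Gamma(α + n/2, β + Σ(xᵢ−μ)²/2).
Σ(xᵢ−μ)² = (0.06)² + (-0.99)² + (0.05)² + (-1.02)² + (1.12)² = 3.2810.
Posterior: Inv-Gamma(7.59 + 5/2, 11.70 + 3.2810/2) = Inv-Gamma(10.09, 13.34050).
E[σ²|data] = β/(α−1) = 13.34050/9.09 = 1.4676.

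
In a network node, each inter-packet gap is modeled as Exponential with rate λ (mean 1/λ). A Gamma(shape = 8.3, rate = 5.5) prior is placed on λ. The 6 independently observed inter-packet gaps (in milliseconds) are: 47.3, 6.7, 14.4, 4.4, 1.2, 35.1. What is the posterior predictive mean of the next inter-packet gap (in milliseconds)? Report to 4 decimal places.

8.6165

With a Gamma(shape α, rate β) prior on the exponential rate λ, the posterior after n observations with total T = Σxᵢ is Gamma(α+n, β+T).
Sum of observations T = 109.1 milliseconds; n = 6.
Posterior: Gamma(8.3+6, 5.5+109.1) = Gamma(14.3, 114.6).
The predictive distribution for the next observation is Lomax; its mean is β/(α−1) = 114.6/13.3 = 8.6165.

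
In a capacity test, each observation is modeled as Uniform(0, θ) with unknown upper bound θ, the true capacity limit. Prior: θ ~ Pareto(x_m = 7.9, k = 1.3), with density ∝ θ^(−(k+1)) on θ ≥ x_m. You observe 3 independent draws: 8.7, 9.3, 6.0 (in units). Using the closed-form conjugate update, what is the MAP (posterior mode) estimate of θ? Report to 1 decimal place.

A Pareto(scale x_m, shape k) prior on the upper bound θ of Uniform(0, θ) is conjugate: posterior is Pareto(max(x_m, max xᵢ), k + n).
Sample maximum = 9.3; prior scale x_m = 7.9 → posterior scale = max = 9.3.
Posterior shape = 1.3 + 3 = 4.3.
The Pareto density is decreasing on [x_m, ∞), so the mode is x_m = 9.3.

9.3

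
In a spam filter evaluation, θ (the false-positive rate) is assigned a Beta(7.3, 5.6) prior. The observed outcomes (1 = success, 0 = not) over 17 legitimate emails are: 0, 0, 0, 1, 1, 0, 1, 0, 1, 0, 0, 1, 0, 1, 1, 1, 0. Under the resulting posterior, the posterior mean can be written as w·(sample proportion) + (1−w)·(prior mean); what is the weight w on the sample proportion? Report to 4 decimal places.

0.5686

The Beta prior is conjugate to a Binomial/Bernoulli likelihood; the update adds successes to α and failures to β.
Posterior mean = (α₀+k)/(α₀+β₀+n) = [n/(α₀+β₀+n)]·(k/n) + [(α₀+β₀)/(α₀+β₀+n)]·α₀/(α₀+β₀), so only n and the prior enter the weight.
The weight on the data is w = n/(α₀+β₀+n) = 17/(7.3+5.6+17) = 17/29.9 = 0.5686.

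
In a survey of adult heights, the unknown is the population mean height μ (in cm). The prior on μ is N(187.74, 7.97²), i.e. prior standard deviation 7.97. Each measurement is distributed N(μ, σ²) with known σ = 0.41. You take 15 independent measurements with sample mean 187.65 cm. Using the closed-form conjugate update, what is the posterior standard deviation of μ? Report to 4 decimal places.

For Normal data with known variance σ², a Normal(μ₀, σ₀²) prior on μ is conjugate. Posterior precision = 1/σ₀² + n/σ²; posterior mean is the precision-weighted average of μ₀ and x̄.
σ₀² = 7.97² = 63.5209, σ² = 0.41² = 0.1681; σ² + n·σ₀² = 0.1681 + 15·63.5209 = 952.9816.
Posterior precision = 1/σ₀² + n/σ² = 1/63.5209 + 15/0.1681 = (σ² + n·σ₀²)/(σ₀²σ²) = 952.9816/(63.5209·0.1681); posterior variance σₙ² = σ₀²σ²/(σ² + n·σ₀²) = 63.5209·0.1681/952.9816 = 0.011205.
Posterior SD = √σₙ² = √(63.5209·0.1681/952.9816) = 0.1059.

0.1059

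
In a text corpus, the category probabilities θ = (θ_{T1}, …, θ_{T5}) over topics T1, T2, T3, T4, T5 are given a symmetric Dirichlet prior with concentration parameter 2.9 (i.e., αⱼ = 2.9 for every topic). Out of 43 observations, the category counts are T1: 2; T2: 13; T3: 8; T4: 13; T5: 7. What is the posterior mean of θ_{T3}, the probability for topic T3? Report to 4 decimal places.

The Dirichlet prior is conjugate to the Multinomial likelihood: each posterior αⱼ = prior αⱼ + observed count nⱼ.
Posterior concentration: (4.9, 15.9, 10.9, 15.9, 9.9), total = 57.5.
E[θ_{T3}|data] = α_{T3}/Σα = 10.9/57.5 = 0.1896.

0.1896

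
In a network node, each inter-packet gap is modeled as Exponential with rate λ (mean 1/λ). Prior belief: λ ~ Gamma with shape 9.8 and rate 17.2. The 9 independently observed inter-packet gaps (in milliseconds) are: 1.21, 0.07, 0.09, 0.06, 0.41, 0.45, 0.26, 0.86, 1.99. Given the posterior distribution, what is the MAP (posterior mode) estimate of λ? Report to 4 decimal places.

With a Gamma(shape α, rate β) prior on the exponential rate λ, the posterior after n observations with total T = Σxᵢ is Gamma(α+n, β+T).
Sum of observations T = 5.40 milliseconds; n = 9.
Posterior: Gamma(9.8+9, 17.2+5.40) = Gamma(18.8, 22.60).
Mode = (α−1)/β = 0.7876.

0.7876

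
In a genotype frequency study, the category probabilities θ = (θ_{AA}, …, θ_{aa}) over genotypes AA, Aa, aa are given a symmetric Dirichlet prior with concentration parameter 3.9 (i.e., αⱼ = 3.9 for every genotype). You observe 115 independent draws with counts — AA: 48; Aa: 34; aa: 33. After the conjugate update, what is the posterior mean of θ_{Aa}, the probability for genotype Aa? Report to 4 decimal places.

The Dirichlet prior is conjugate to the Multinomial likelihood: each posterior αⱼ = prior αⱼ + observed count nⱼ.
Posterior concentration: (51.9, 37.9, 36.9), total = 126.7.
E[θ_{Aa}|data] = α_{Aa}/Σα = 37.9/126.7 = 0.2991.

0.2991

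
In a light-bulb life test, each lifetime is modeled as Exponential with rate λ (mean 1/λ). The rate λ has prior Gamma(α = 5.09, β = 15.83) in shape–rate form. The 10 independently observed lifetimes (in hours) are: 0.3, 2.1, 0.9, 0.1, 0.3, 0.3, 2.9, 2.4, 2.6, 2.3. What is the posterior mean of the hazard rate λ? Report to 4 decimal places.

With a Gamma(shape α, rate β) prior on the exponential rate λ, the posterior after n observations with total T = Σxᵢ is Gamma(α+n, β+T).
Sum of observations T = 14.2 hours; n = 10.
Posterior: Gamma(5.09+10, 15.83+14.2) = Gamma(15.09, 30.03).
Posterior mean of λ = α/β = 15.09/30.03 = 0.5025.

0.5025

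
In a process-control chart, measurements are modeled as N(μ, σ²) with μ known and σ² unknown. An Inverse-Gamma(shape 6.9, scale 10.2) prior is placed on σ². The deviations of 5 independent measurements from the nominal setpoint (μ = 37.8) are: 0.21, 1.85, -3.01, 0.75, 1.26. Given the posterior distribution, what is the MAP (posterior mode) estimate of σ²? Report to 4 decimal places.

1.6864

With known mean μ and an Inverse-Gamma(α, β) prior on σ², the Normal likelihood is conjugate: posterior is Inv-Gamma(α + n/2, β + Σ(xᵢ−μ)²/2).
Σ(xᵢ−μ)² = (0.21)² + (1.85)² + (-3.01)² + (0.75)² + (1.26)² = 14.6768.
Posterior: Inv-Gamma(6.9 + 5/2, 10.2 + 14.6768/2) = Inv-Gamma(9.40, 17.53840).
Mode = β/(α+1) = 17.53840/10.40 = 1.6864.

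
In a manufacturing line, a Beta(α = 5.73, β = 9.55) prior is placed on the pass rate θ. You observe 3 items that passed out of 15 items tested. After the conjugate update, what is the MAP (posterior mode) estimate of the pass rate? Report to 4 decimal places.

0.2733

The Beta prior is conjugate to a Binomial/Bernoulli likelihood; the update adds successes to α and failures to β.
Posterior: Beta(α+k, β+n−k) = Beta(5.73+3, 9.55+12) = Beta(8.73, 21.55).
Mode of Beta(a,b) for a,b>1 is (a−1)/(a+b−2) = 7.73/28.28 = 0.2733.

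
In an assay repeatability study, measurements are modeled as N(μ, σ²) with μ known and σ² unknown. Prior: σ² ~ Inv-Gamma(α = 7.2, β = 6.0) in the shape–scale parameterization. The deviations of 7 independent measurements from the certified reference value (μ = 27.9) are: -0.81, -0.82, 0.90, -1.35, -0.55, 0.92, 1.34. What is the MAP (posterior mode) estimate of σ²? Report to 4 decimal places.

With known mean μ and an Inverse-Gamma(α, β) prior on σ², the Normal likelihood is conjugate: posterior is Inv-Gamma(α + n/2, β + Σ(xᵢ−μ)²/2).
Σ(xᵢ−μ)² = (-0.81)² + (-0.82)² + (0.90)² + (-1.35)² + (-0.55)² + (0.92)² + (1.34)² = 6.9055.
Posterior: Inv-Gamma(7.2 + 7/2, 6.0 + 6.9055/2) = Inv-Gamma(10.70, 9.45275).
Mode = β/(α+1) = 9.45275/11.70 = 0.8079.

0.8079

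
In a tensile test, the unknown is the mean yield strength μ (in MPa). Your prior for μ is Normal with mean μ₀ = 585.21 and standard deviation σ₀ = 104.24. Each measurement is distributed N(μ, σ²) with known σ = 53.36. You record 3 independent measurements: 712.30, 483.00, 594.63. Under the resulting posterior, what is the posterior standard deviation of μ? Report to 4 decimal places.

29.5441

For Normal data with known variance σ², a Normal(μ₀, σ₀²) prior on μ is conjugate. Posterior precision = 1/σ₀² + n/σ²; posterior mean is the precision-weighted average of μ₀ and x̄.
σ₀² = 104.24² = 10865.9776, σ² = 53.36² = 2847.2896; σ² + n·σ₀² = 2847.2896 + 3·10865.9776 = 35445.2224.
Posterior precision = 1/σ₀² + n/σ² = 1/10865.9776 + 3/2847.2896 = (σ² + n·σ₀²)/(σ₀²σ²) = 35445.2224/(10865.9776·2847.2896); posterior variance σₙ² = σ₀²σ²/(σ² + n·σ₀²) = 10865.9776·2847.2896/35445.2224 = 872.856281.
Posterior SD = √σₙ² = √(10865.9776·2847.2896/35445.2224) = 29.5441.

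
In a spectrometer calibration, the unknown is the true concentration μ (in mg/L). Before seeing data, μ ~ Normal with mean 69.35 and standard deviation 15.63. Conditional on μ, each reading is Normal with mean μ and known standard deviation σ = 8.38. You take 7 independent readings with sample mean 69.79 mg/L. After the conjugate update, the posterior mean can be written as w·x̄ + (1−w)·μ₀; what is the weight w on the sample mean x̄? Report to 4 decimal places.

0.9606

For Normal data with known variance σ², a Normal(μ₀, σ₀²) prior on μ is conjugate. Posterior precision = 1/σ₀² + n/σ²; posterior mean is the precision-weighted average of μ₀ and x̄.
σ₀² = 15.63² = 244.2969, σ² = 8.38² = 70.2244. Prior precision 1/σ₀² = 1/244.2969; data precision n/σ² = 7/70.2244.
w = (n/σ²)/(1/σ₀² + n/σ²) = n·σ₀²/(σ² + n·σ₀²) = 7·244.2969/(70.2244 + 7·244.2969) = 1710.0783/1780.3027 = 0.9606.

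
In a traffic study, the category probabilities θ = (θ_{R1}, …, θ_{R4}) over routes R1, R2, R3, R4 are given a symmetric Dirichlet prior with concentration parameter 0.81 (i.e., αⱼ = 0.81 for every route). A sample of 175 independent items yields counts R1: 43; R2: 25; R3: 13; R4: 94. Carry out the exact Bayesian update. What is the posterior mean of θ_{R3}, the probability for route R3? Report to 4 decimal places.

The Dirichlet prior is conjugate to the Multinomial likelihood: each posterior αⱼ = prior αⱼ + observed count nⱼ.
Posterior concentration: (43.81, 25.81, 13.81, 94.81), total = 178.24.
E[θ_{R3}|data] = α_{R3}/Σα = 13.81/178.24 = 0.0775.

0.0775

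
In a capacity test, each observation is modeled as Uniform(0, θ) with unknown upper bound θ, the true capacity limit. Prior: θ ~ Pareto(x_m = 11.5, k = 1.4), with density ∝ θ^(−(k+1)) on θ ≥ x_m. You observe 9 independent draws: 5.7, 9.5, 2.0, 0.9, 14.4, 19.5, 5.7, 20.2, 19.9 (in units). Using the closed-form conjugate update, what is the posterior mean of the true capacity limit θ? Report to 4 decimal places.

22.3489

A Pareto(scale x_m, shape k) prior on the upper bound θ of Uniform(0, θ) is conjugate: posterior is Pareto(max(x_m, max xᵢ), k + n).
Sample maximum = 20.2; prior scale x_m = 11.5 → posterior scale = max = 20.2.
Posterior shape = 1.4 + 9 = 10.4.
E[θ|data] = k·x_m/(k−1) = 10.4·20.2/9.4 = 22.3489.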